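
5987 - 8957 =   -  2970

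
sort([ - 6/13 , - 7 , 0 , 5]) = [ - 7, - 6/13, 0,5 ] 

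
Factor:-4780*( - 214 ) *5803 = 5936004760=2^3*5^1*7^1*107^1*239^1*829^1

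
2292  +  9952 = 12244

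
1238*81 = 100278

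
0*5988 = 0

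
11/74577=11/74577 = 0.00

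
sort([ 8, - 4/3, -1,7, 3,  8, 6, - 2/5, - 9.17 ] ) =[  -  9.17, - 4/3, - 1, - 2/5 , 3 , 6, 7, 8,8]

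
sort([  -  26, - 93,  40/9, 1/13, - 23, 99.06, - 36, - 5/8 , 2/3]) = [ - 93, - 36, - 26, - 23, - 5/8, 1/13,2/3,40/9, 99.06]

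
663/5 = 132  +  3/5 = 132.60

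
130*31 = 4030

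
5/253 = 5/253 = 0.02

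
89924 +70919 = 160843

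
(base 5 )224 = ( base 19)37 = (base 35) 1t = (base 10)64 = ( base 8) 100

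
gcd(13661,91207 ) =1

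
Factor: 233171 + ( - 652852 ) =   -  419681 = - 23^1*71^1*257^1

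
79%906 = 79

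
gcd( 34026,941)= 1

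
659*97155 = 64025145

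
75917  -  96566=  - 20649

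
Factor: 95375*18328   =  1748033000= 2^3*5^3*7^1 * 29^1*79^1*109^1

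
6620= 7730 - 1110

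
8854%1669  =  509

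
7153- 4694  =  2459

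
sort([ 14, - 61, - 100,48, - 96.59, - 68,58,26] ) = [ - 100, - 96.59 ,  -  68, - 61, 14, 26, 48, 58 ]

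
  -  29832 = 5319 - 35151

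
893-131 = 762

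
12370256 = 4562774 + 7807482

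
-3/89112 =-1/29704 = - 0.00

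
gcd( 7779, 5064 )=3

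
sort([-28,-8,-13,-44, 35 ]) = [ - 44,-28,-13,-8,35]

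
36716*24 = 881184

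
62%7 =6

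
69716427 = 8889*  7843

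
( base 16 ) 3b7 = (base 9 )1266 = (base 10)951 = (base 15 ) 436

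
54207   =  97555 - 43348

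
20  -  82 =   -  62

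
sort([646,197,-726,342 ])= [-726,  197,342,646 ]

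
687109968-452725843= 234384125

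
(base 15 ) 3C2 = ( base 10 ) 857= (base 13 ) 50C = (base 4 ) 31121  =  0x359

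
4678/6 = 2339/3  =  779.67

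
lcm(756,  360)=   7560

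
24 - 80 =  - 56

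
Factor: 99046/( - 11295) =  - 2^1 *3^(-2)*5^( - 1)*251^( - 1)*49523^1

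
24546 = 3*8182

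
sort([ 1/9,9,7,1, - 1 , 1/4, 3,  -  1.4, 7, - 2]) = [ - 2, - 1.4, - 1, 1/9 , 1/4,1,3,7,7, 9]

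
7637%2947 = 1743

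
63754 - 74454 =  - 10700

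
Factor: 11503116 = 2^2*3^2 * 173^1*1847^1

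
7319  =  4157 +3162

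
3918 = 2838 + 1080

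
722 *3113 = 2247586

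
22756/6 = 3792 + 2/3 = 3792.67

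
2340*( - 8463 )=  - 19803420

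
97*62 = 6014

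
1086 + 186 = 1272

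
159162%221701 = 159162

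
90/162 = 5/9 = 0.56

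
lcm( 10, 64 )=320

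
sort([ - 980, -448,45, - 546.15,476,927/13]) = [-980, - 546.15, - 448, 45 , 927/13,476 ] 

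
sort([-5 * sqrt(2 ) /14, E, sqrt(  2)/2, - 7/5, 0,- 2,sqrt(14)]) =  [  -  2,  -  7/5, - 5*sqrt(2)/14,  0  ,  sqrt(2)/2,  E,sqrt( 14)]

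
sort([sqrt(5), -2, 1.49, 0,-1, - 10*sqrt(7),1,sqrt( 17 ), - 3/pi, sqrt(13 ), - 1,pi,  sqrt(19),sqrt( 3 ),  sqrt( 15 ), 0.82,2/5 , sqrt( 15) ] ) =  [ - 10 * sqrt(7 ), - 2,  -  1, - 1, -3/pi , 0,2/5,0.82, 1,  1.49,sqrt(3 ),  sqrt( 5),pi, sqrt(13 ), sqrt( 15) , sqrt(15 ), sqrt( 17 ),sqrt(19 ) ]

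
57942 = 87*666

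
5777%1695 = 692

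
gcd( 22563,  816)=3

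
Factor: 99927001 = 99927001^1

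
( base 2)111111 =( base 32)1v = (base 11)58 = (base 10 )63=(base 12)53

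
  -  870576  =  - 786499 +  - 84077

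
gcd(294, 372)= 6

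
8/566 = 4/283 = 0.01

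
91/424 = 91/424 = 0.21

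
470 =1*470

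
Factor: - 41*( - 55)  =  2255=5^1*11^1*41^1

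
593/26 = 593/26 = 22.81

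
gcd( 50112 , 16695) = 9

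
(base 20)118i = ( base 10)8578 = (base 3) 102202201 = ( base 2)10000110000010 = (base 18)188A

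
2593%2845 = 2593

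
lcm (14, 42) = 42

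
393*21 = 8253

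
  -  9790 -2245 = -12035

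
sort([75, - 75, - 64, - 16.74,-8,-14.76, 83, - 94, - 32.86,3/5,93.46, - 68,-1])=[-94,- 75,-68, - 64, - 32.86, - 16.74, - 14.76, - 8, - 1,3/5, 75, 83 , 93.46]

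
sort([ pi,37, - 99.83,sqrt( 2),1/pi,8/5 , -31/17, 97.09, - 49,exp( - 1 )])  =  [ - 99.83, - 49, - 31/17, 1/pi,exp(-1),sqrt(2 ),8/5, pi,37,97.09 ] 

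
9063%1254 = 285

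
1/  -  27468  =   - 1+27467/27468 = - 0.00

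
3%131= 3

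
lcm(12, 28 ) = 84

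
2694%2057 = 637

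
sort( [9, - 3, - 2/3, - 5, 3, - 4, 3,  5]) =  [ - 5, - 4, - 3, - 2/3 , 3,3,5,9 ] 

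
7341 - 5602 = 1739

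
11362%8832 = 2530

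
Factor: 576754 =2^1*283^1*1019^1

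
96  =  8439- 8343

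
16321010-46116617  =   - 29795607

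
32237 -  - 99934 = 132171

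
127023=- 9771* ( - 13)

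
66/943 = 66/943 = 0.07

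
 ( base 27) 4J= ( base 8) 177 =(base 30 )47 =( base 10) 127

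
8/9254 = 4/4627= 0.00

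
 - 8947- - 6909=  - 2038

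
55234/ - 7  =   - 55234/7 =- 7890.57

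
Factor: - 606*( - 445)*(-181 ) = - 2^1 * 3^1*5^1 * 89^1* 101^1*181^1 = -48810270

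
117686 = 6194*19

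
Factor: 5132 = 2^2*  1283^1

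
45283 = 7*6469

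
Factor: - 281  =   - 281^1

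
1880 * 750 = 1410000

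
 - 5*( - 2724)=13620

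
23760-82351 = -58591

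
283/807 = 283/807 = 0.35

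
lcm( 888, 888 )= 888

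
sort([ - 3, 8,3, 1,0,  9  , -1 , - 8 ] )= [-8, - 3, - 1,0,  1, 3,8,9 ]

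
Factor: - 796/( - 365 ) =2^2 * 5^(- 1) * 73^( - 1 )*199^1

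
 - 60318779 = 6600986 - 66919765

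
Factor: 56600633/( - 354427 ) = -17^1*47^(-1 )*7541^(-1)*3329449^1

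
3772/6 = 1886/3 = 628.67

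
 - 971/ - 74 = 13 + 9/74 = 13.12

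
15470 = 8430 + 7040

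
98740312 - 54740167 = 44000145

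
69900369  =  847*82527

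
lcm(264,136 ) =4488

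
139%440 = 139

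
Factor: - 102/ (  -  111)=2^1*17^1*37^(  -  1)= 34/37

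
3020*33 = 99660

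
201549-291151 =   -  89602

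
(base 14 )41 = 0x39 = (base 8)71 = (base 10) 57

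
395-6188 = -5793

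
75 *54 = 4050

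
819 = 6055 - 5236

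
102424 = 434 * 236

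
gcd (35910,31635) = 855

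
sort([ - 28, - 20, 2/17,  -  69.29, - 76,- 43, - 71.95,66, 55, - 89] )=[ - 89, - 76, - 71.95, - 69.29, - 43, - 28,-20 , 2/17, 55,66]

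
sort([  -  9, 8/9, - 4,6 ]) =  [ - 9, - 4 , 8/9, 6]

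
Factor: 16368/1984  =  33/4= 2^( - 2 )*3^1*11^1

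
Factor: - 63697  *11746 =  - 748184962 = - 2^1 * 7^1*839^1*63697^1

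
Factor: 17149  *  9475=162486775=5^2*11^1*379^1*1559^1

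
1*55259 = 55259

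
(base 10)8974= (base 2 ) 10001100001110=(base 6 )105314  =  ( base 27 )C8A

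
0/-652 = 0/1= -0.00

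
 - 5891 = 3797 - 9688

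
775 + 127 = 902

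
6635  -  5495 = 1140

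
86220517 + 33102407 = 119322924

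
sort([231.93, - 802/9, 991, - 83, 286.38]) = [  -  802/9, - 83 , 231.93,286.38, 991]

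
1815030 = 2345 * 774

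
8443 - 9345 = -902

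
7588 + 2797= 10385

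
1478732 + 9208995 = 10687727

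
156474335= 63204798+93269537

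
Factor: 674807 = 7^1  *  96401^1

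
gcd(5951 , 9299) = 1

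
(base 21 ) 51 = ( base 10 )106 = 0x6A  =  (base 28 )3m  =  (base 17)64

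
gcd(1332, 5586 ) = 6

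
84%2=0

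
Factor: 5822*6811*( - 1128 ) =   -  44729308176  =  -2^4 * 3^1*7^2 * 41^1*47^1*71^1*139^1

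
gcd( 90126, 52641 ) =9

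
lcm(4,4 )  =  4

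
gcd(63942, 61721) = 1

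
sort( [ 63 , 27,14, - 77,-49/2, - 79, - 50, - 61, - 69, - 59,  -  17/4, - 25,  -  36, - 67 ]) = [ - 79, - 77 , - 69, - 67, - 61,  -  59,-50,  -  36, - 25, - 49/2 , - 17/4,14,27,63] 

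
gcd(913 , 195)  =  1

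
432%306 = 126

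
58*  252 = 14616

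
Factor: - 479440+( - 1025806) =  - 2^1 * 97^1*7759^1 = - 1505246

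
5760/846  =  6 + 38/47 = 6.81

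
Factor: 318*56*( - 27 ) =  - 480816 = - 2^4* 3^4*7^1* 53^1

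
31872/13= 31872/13= 2451.69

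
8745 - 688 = 8057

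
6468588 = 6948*931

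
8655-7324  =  1331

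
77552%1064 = 944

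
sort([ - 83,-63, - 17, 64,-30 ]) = [ - 83, - 63, - 30, - 17,64 ] 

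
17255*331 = 5711405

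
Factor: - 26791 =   -  73^1 * 367^1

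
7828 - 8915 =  - 1087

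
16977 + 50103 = 67080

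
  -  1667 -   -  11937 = 10270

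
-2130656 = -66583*32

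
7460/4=1865 = 1865.00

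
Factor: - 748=  -  2^2*11^1*17^1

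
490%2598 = 490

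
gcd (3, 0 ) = 3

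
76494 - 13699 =62795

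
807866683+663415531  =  1471282214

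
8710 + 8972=17682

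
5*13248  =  66240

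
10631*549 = 5836419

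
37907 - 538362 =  - 500455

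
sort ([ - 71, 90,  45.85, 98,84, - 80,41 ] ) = [ - 80,  -  71,41, 45.85 , 84,90, 98]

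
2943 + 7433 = 10376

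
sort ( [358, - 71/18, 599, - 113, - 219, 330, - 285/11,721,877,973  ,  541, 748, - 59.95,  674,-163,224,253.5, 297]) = [ - 219, - 163, - 113,-59.95, - 285/11, - 71/18,224,253.5,297,  330, 358,541, 599, 674,721, 748,877,973 ]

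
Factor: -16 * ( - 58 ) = 2^5 *29^1  =  928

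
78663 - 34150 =44513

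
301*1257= 378357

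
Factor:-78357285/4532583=  -  3^1 * 5^1*11^(-1)*19^( - 1)*7229^( - 1)*1741273^1 = - 26119095/1510861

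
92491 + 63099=155590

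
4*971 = 3884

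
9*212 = 1908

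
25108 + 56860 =81968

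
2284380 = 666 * 3430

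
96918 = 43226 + 53692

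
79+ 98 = 177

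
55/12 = 4 + 7/12=4.58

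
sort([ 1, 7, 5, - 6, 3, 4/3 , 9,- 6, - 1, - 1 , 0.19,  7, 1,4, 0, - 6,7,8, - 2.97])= [ - 6, - 6 ,-6, - 2.97, - 1,  -  1, 0 , 0.19,  1, 1,4/3, 3, 4, 5, 7 , 7, 7, 8, 9 ]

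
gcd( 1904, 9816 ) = 8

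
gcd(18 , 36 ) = 18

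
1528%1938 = 1528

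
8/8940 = 2/2235  =  0.00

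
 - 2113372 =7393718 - 9507090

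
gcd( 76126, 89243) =1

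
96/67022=48/33511 = 0.00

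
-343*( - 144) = 49392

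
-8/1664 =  - 1/208 = - 0.00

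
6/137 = 6/137 = 0.04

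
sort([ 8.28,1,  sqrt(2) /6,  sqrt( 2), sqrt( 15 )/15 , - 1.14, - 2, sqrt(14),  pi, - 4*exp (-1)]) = [ - 2,-4*exp( -1),-1.14, sqrt(2 )/6, sqrt( 15 )/15, 1, sqrt(2 ), pi,  sqrt( 14 ),8.28]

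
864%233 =165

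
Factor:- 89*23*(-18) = 36846 = 2^1*3^2*23^1*89^1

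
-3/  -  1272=1/424=0.00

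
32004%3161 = 394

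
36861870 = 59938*615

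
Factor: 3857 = 7^1*19^1* 29^1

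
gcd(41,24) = 1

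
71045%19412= 12809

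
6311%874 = 193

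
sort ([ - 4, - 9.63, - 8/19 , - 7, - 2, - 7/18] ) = [- 9.63,  -  7, - 4,-2, - 8/19, - 7/18]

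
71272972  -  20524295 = 50748677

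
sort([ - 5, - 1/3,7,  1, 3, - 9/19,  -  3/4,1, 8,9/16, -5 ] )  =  [ - 5, - 5, - 3/4, - 9/19,  -  1/3,9/16,1,1,3,7, 8 ] 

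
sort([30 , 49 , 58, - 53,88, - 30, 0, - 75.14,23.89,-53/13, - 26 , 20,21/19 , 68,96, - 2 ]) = [- 75.14, - 53, - 30, - 26, - 53/13, - 2, 0,21/19,20, 23.89 , 30,49 , 58,68,88, 96 ]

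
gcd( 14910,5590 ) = 10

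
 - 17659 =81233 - 98892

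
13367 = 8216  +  5151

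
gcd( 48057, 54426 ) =579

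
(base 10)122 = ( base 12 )A2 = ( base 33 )3n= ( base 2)1111010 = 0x7a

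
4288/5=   857 + 3/5 = 857.60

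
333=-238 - - 571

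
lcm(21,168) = 168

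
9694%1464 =910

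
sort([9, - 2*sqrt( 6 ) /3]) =[  -  2 * sqrt( 6 ) /3,9]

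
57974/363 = 57974/363 = 159.71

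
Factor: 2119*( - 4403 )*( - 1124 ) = 10486871668 =2^2 * 7^1*13^1 * 17^1*37^1 * 163^1 * 281^1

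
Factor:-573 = -3^1 * 191^1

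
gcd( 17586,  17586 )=17586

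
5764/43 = 5764/43 = 134.05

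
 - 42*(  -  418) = 17556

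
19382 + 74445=93827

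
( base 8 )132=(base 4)1122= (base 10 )90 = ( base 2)1011010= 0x5a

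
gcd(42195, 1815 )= 15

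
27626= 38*727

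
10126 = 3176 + 6950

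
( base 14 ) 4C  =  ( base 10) 68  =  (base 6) 152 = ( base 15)48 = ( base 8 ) 104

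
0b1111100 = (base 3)11121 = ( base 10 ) 124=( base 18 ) 6G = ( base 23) 59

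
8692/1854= 4346/927 = 4.69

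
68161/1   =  68161 =68161.00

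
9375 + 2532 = 11907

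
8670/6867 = 1+601/2289  =  1.26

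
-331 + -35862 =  -36193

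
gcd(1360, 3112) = 8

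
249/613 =249/613 = 0.41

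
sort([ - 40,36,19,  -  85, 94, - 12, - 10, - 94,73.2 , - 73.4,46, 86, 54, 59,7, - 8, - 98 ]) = [-98, - 94, - 85  , - 73.4, - 40,-12, - 10,-8,7,19 , 36,46,54,59,73.2,  86,94 ]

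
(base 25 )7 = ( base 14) 7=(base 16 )7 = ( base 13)7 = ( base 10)7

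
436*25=10900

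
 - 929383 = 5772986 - 6702369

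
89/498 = 89/498= 0.18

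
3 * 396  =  1188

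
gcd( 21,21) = 21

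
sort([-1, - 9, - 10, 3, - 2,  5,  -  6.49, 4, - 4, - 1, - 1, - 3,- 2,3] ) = [-10, - 9, -6.49, - 4, - 3 , - 2, - 2 , - 1, - 1,  -  1,3,3, 4, 5 ] 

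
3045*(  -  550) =-1674750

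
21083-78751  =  -57668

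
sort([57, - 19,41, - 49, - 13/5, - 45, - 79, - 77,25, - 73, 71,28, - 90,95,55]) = [ - 90, - 79,-77 , - 73, - 49, - 45,-19,-13/5, 25, 28,41,  55,57,71,95] 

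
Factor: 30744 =2^3*3^2*7^1*61^1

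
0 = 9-9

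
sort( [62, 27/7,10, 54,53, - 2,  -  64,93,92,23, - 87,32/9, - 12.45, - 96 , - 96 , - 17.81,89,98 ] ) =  [ - 96, - 96,-87, - 64, - 17.81,-12.45, - 2,32/9,27/7,10,23, 53,54, 62, 89,92,93,98 ] 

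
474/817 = 474/817 = 0.58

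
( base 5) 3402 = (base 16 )1dd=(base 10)477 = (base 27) hi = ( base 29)gd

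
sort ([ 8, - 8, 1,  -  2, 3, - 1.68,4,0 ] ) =[ - 8,  -  2, - 1.68, 0, 1, 3, 4, 8 ] 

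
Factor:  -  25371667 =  - 17^1 * 1087^1*1373^1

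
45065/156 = 45065/156 = 288.88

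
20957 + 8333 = 29290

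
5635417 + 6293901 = 11929318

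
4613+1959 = 6572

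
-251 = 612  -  863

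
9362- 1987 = 7375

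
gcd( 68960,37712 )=16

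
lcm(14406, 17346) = 849954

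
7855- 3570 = 4285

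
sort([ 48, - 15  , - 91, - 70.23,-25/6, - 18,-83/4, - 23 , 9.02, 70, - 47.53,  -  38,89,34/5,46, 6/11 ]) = [ - 91,- 70.23, - 47.53, - 38,  -  23, - 83/4, - 18, - 15, - 25/6,  6/11, 34/5,9.02, 46,48, 70 , 89 ]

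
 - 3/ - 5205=1/1735 = 0.00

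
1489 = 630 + 859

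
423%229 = 194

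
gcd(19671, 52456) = 6557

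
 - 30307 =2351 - 32658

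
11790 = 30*393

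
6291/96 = 2097/32 = 65.53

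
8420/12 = 701 + 2/3 = 701.67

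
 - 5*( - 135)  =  675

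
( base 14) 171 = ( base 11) 249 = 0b100100111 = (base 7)601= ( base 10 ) 295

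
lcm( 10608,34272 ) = 445536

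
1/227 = 1/227  =  0.00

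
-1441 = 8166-9607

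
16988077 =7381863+9606214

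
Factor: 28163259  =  3^2 * 307^1* 10193^1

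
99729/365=273+84/365  =  273.23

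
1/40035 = 1/40035=0.00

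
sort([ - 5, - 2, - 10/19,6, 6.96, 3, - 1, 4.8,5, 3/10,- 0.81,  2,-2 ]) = [ - 5, - 2, - 2, - 1, - 0.81, - 10/19, 3/10,2, 3, 4.8, 5, 6, 6.96 ]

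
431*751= 323681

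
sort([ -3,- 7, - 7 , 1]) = [  -  7, - 7, -3,  1 ] 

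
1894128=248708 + 1645420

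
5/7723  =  5/7723 = 0.00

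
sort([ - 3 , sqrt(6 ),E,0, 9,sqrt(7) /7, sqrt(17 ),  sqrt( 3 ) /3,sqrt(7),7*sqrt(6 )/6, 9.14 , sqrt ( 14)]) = [ - 3,  0 , sqrt(7) /7, sqrt( 3) /3, sqrt( 6),  sqrt(7 ) , E,7*sqrt (6)/6, sqrt ( 14 ), sqrt(17) , 9,9.14 ] 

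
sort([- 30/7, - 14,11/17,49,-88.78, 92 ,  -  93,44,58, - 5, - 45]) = [ - 93, -88.78,-45 ,-14, - 5,-30/7,11/17, 44,49 , 58, 92]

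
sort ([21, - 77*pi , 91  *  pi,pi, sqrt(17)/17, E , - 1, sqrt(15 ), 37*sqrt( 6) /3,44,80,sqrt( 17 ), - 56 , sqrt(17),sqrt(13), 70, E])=[-77*pi, - 56, - 1 , sqrt(17 ) /17, E, E, pi, sqrt(13 ), sqrt(15 ), sqrt(17), sqrt(17),21 , 37*sqrt (6)/3, 44, 70, 80, 91*pi]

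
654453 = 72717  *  9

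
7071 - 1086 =5985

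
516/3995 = 516/3995 = 0.13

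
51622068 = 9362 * 5514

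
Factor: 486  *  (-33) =  -  16038 = -2^1 * 3^6*11^1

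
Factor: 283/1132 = 1/4  =  2^ (-2)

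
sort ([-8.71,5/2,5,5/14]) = [-8.71,5/14 , 5/2,5 ]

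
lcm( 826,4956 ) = 4956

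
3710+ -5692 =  - 1982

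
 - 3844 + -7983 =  - 11827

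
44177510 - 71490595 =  - 27313085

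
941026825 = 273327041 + 667699784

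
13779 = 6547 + 7232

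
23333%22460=873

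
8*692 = 5536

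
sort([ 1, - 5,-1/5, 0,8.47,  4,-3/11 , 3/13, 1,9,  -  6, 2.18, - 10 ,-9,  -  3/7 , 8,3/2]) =[ - 10,  -  9, - 6,  -  5, - 3/7,-3/11,-1/5, 0,  3/13, 1, 1, 3/2,  2.18, 4,8,  8.47 , 9 ] 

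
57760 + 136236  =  193996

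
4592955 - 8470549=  - 3877594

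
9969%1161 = 681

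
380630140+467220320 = 847850460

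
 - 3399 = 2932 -6331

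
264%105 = 54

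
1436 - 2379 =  -943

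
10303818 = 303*34006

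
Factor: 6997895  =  5^1*1399579^1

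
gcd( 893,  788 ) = 1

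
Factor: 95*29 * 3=8265  =  3^1*5^1 * 19^1*29^1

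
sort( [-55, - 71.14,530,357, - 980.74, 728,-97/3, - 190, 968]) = [ - 980.74, - 190, - 71.14, - 55, - 97/3 , 357,530,728, 968]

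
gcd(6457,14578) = 1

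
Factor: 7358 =2^1*13^1*283^1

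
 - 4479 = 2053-6532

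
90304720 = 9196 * 9820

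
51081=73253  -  22172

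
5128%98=32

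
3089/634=3089/634 =4.87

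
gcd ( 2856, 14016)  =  24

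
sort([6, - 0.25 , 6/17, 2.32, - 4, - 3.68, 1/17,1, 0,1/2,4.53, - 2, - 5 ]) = [ - 5,-4, -3.68, - 2,- 0.25,0, 1/17 , 6/17, 1/2,1,2.32,4.53,6] 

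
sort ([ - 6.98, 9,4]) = [ -6.98, 4, 9]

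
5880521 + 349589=6230110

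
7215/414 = 2405/138 = 17.43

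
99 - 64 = 35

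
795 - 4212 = -3417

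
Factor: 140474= 2^1 * 70237^1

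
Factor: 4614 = 2^1*3^1*769^1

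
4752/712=594/89 = 6.67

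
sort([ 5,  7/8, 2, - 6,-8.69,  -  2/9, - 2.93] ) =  [-8.69, - 6, - 2.93 , - 2/9,7/8,2,5]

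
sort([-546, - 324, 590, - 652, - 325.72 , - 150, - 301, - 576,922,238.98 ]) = [ - 652, - 576 ,- 546, - 325.72,-324,-301  , - 150, 238.98,590 , 922]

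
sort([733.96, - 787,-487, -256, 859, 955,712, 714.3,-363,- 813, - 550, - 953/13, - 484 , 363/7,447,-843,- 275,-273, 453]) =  [ - 843, - 813,-787, - 550, - 487, - 484,-363, - 275, - 273, - 256, - 953/13, 363/7, 447, 453, 712, 714.3, 733.96, 859,  955 ]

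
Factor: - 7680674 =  - 2^1*19^1*107^1*1889^1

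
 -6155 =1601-7756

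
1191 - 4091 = - 2900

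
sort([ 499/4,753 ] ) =[ 499/4, 753]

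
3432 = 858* 4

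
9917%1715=1342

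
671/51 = 671/51= 13.16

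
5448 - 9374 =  - 3926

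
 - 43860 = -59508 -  - 15648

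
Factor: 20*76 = 1520 = 2^4 * 5^1*19^1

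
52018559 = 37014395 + 15004164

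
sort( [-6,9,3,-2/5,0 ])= [ - 6, - 2/5, 0,3 , 9] 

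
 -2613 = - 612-2001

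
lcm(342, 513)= 1026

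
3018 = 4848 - 1830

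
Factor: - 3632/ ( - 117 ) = 2^4 * 3^(- 2)* 13^( - 1 )*227^1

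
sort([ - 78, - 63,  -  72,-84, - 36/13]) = [-84, - 78, -72,-63 ,-36/13] 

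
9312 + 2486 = 11798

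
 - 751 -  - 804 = 53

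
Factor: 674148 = 2^2 * 3^1*56179^1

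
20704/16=1294 =1294.00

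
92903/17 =92903/17 = 5464.88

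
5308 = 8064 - 2756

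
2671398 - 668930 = 2002468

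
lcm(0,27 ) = 0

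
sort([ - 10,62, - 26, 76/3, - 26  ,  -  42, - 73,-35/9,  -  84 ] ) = [ - 84, - 73, - 42 , - 26,  -  26, - 10, - 35/9, 76/3,62]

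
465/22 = 465/22 = 21.14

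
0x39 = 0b111001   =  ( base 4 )321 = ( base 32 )1P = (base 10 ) 57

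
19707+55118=74825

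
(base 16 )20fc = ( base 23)FM3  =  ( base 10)8444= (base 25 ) dcj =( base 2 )10000011111100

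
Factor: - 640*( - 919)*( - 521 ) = - 2^7 * 5^1*521^1*919^1 = - 306431360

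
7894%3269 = 1356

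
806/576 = 403/288=   1.40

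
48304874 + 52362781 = 100667655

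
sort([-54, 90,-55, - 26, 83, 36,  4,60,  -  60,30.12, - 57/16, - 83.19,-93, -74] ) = [-93, - 83.19, - 74, - 60, - 55, -54,-26, - 57/16, 4 , 30.12, 36, 60, 83, 90 ] 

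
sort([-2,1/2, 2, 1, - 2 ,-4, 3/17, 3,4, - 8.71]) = [-8.71, - 4, - 2,-2, 3/17,1/2,  1, 2, 3,  4] 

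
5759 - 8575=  - 2816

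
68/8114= 34/4057  =  0.01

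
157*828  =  129996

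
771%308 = 155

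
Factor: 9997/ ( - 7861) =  - 7^(-1)*13^1*769^1*1123^(- 1 ) 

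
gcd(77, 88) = 11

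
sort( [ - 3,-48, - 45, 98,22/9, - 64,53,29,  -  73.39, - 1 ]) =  [  -  73.39,-64, - 48, - 45, - 3, - 1, 22/9,29, 53,98 ] 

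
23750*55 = 1306250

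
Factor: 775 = 5^2*31^1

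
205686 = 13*15822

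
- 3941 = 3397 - 7338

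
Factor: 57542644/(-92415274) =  - 2^1 *7^(  -  2)*943013^( - 1 ) *14385661^1 = -28771322/46207637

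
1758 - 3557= - 1799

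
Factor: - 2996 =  - 2^2*7^1 * 107^1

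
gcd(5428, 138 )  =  46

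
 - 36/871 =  - 36/871  =  -  0.04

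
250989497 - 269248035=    - 18258538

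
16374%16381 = 16374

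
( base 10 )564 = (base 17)1G3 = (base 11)473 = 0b1000110100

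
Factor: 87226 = 2^1 * 43613^1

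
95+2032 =2127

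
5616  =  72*78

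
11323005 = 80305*141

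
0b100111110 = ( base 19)GE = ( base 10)318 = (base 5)2233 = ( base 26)C6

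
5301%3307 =1994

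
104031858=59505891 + 44525967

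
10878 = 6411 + 4467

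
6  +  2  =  8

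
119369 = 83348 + 36021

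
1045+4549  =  5594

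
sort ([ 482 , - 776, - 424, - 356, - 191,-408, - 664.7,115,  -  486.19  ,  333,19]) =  [ - 776,-664.7, - 486.19, - 424, - 408, - 356, - 191,19,115,333, 482 ]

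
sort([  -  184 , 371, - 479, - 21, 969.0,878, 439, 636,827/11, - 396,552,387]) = [- 479,  -  396, - 184, - 21, 827/11, 371,387,439,552 , 636, 878, 969.0] 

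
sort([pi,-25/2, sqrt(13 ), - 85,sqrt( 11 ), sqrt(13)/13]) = [-85, - 25/2, sqrt(13)/13,pi, sqrt( 11 ), sqrt( 13) ]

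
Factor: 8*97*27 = 2^3*3^3*97^1=20952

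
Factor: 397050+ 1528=2^1* 199289^1 = 398578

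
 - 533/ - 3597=533/3597 = 0.15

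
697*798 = 556206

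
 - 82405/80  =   - 16481/16 = - 1030.06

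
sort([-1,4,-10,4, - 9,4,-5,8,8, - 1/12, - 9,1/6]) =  [ - 10,-9, - 9, -5, - 1,  -  1/12 , 1/6, 4,4,4,8,8]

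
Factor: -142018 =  -2^1*17^1*4177^1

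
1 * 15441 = 15441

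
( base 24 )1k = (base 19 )26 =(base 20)24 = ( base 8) 54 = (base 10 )44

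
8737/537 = 16+145/537 = 16.27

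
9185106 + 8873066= 18058172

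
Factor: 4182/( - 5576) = -3/4 = -2^(-2)*3^1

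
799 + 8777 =9576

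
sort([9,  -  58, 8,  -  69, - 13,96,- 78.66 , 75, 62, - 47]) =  [ - 78.66,-69, - 58, - 47,-13  ,  8, 9, 62, 75, 96]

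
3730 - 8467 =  -4737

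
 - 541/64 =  - 541/64 = - 8.45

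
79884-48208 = 31676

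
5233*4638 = 24270654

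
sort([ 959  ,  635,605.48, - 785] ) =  [-785,605.48,  635,959 ]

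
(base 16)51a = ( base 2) 10100011010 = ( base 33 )16j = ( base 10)1306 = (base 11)A88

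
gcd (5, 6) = 1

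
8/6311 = 8/6311 = 0.00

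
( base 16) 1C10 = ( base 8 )16020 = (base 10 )7184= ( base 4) 1300100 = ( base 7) 26642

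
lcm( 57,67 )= 3819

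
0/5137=0 = 0.00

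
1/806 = 1/806 = 0.00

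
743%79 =32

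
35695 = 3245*11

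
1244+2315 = 3559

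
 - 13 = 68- 81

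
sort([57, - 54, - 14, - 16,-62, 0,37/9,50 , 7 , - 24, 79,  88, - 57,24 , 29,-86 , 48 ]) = [ - 86, - 62, - 57, - 54, - 24, - 16, - 14, 0,37/9 , 7,24,29 , 48, 50, 57, 79,88 ]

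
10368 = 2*5184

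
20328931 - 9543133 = 10785798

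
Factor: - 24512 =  - 2^6*383^1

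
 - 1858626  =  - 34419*54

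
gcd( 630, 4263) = 21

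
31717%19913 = 11804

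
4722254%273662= 70000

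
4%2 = 0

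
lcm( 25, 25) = 25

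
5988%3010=2978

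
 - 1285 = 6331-7616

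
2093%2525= 2093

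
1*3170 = 3170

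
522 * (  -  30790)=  - 16072380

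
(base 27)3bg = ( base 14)ca8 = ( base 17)8B1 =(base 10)2500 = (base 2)100111000100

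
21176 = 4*5294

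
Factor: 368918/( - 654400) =- 2^(-5 ) *5^( - 2 )*11^1*41^1 = - 451/800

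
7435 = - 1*( - 7435 ) 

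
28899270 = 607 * 47610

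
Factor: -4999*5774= -2^1*2887^1*4999^1 = -  28864226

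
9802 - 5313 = 4489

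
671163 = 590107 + 81056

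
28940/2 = 14470 = 14470.00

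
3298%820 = 18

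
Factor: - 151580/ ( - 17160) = 2^(-1 )*3^( - 1)*53^1 = 53/6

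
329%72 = 41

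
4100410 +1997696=6098106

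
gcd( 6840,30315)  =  15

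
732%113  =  54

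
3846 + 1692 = 5538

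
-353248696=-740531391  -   -387282695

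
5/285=1/57 = 0.02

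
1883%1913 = 1883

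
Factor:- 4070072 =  - 2^3*  17^1 * 29927^1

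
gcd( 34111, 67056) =11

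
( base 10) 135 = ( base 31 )4B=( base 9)160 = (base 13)a5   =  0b10000111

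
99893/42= 99893/42 = 2378.40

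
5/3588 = 5/3588 = 0.00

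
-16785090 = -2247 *7470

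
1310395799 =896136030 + 414259769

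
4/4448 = 1/1112  =  0.00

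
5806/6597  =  5806/6597 = 0.88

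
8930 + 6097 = 15027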